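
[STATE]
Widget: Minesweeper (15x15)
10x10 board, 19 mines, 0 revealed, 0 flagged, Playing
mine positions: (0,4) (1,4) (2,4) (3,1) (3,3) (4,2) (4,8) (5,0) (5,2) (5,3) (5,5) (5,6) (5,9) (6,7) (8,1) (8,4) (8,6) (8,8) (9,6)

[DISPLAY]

■■■■■■■■■■     
■■■■■■■■■■     
■■■■■■■■■■     
■■■■■■■■■■     
■■■■■■■■■■     
■■■■■■■■■■     
■■■■■■■■■■     
■■■■■■■■■■     
■■■■■■■■■■     
■■■■■■■■■■     
               
               
               
               
               


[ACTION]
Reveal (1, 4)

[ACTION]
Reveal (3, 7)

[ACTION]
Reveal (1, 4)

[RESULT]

■■■■✹■■■■■     
■■■■✹■■■■■     
■■■■✹■■■■■     
■✹■✹■■■■■■     
■■✹■■■■■✹■     
✹■✹✹■✹✹■■✹     
■■■■■■■✹■■     
■■■■■■■■■■     
■✹■■✹■✹■✹■     
■■■■■■✹■■■     
               
               
               
               
               


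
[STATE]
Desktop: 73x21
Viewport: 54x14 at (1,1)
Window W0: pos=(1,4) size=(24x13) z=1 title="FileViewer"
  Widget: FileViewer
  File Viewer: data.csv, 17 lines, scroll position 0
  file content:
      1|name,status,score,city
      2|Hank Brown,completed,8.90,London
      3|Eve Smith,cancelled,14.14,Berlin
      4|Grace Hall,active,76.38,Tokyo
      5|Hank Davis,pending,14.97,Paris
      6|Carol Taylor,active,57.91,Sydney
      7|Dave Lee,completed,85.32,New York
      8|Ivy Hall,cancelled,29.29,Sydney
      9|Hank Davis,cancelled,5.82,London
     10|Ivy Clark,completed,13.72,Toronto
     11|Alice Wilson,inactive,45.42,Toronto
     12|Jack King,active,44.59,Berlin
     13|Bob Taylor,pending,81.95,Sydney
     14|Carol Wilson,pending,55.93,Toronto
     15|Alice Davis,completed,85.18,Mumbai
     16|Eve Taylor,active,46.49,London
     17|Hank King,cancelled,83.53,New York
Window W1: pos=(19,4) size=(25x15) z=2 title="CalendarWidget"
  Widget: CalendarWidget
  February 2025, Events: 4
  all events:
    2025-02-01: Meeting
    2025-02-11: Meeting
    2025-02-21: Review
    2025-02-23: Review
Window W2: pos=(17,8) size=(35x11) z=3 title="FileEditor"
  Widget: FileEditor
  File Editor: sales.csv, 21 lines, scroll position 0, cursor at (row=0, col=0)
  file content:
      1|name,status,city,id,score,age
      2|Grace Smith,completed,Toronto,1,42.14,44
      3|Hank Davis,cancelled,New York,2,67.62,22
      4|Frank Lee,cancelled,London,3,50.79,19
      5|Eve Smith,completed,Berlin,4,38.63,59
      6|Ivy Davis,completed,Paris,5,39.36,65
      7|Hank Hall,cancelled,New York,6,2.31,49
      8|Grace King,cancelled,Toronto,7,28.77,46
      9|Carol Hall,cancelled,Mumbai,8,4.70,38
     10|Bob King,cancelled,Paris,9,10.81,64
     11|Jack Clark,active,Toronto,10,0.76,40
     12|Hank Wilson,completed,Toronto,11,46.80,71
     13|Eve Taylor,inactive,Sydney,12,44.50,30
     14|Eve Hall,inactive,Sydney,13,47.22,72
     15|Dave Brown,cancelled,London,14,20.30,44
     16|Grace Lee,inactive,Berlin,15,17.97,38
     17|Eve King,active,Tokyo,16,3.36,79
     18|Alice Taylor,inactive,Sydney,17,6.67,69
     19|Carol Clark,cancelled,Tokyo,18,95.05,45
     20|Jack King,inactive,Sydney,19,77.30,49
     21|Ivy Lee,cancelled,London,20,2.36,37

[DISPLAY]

                                                      
                                                      
                                                      
┏━━━━━━━━━━━━━━━━━┏━━━━━━━━━━━━━━━━━━━━━━━┓           
┃ FileViewer      ┃ CalendarWidget        ┃           
┠─────────────────┠───────────────────────┨           
┃name,status,score┃     February 2025     ┃           
┃Hank Brown,comp┏━━━━━━━━━━━━━━━━━━━━━━━━━━━━━━━━━┓   
┃Eve Smith,cance┃ FileEditor                      ┃   
┃Grace Hall,acti┠─────────────────────────────────┨   
┃Hank Davis,pend┃█ame,status,city,id,score,age   ▲┃   
┃Carol Taylor,ac┃Grace Smith,completed,Toronto,1,█┃   
┃Dave Lee,comple┃Hank Davis,cancelled,New York,2,░┃   
┃Ivy Hall,cancel┃Frank Lee,cancelled,London,3,50.░┃   


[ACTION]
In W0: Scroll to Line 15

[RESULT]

                                                      
                                                      
                                                      
┏━━━━━━━━━━━━━━━━━┏━━━━━━━━━━━━━━━━━━━━━━━┓           
┃ FileViewer      ┃ CalendarWidget        ┃           
┠─────────────────┠───────────────────────┨           
┃Hank Davis,cancel┃     February 2025     ┃           
┃Ivy Clark,compl┏━━━━━━━━━━━━━━━━━━━━━━━━━━━━━━━━━┓   
┃Alice Wilson,in┃ FileEditor                      ┃   
┃Jack King,activ┠─────────────────────────────────┨   
┃Bob Taylor,pend┃█ame,status,city,id,score,age   ▲┃   
┃Carol Wilson,pe┃Grace Smith,completed,Toronto,1,█┃   
┃Alice Davis,com┃Hank Davis,cancelled,New York,2,░┃   
┃Eve Taylor,acti┃Frank Lee,cancelled,London,3,50.░┃   


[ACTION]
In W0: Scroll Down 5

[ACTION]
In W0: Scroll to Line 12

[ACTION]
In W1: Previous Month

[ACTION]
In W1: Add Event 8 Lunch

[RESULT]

                                                      
                                                      
                                                      
┏━━━━━━━━━━━━━━━━━┏━━━━━━━━━━━━━━━━━━━━━━━┓           
┃ FileViewer      ┃ CalendarWidget        ┃           
┠─────────────────┠───────────────────────┨           
┃Hank Davis,cancel┃      January 2025     ┃           
┃Ivy Clark,compl┏━━━━━━━━━━━━━━━━━━━━━━━━━━━━━━━━━┓   
┃Alice Wilson,in┃ FileEditor                      ┃   
┃Jack King,activ┠─────────────────────────────────┨   
┃Bob Taylor,pend┃█ame,status,city,id,score,age   ▲┃   
┃Carol Wilson,pe┃Grace Smith,completed,Toronto,1,█┃   
┃Alice Davis,com┃Hank Davis,cancelled,New York,2,░┃   
┃Eve Taylor,acti┃Frank Lee,cancelled,London,3,50.░┃   


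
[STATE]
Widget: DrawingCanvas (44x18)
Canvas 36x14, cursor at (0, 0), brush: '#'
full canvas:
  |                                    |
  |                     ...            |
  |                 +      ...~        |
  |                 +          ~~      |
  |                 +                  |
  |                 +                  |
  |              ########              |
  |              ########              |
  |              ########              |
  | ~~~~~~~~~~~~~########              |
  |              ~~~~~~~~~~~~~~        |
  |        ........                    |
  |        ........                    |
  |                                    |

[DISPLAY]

+                                           
                     ...                    
                 +      ...~                
                 +          ~~              
                 +                          
                 +                          
              ########                      
              ########                      
              ########                      
 ~~~~~~~~~~~~~########                      
              ~~~~~~~~~~~~~~                
        ........                            
        ........                            
                                            
                                            
                                            
                                            
                                            


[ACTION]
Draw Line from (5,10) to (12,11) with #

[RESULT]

+                                           
                     ...                    
                 +      ...~                
                 +          ~~              
                 +                          
          #      +                          
          #   ########                      
          #   ########                      
          #   ########                      
 ~~~~~~~~~~#~~########                      
           #  ~~~~~~~~~~~~~~                
        ...#....                            
        ...#....                            
                                            
                                            
                                            
                                            
                                            


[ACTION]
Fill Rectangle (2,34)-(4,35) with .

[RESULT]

+                                           
                     ...                    
                 +      ...~      ..        
                 +          ~~    ..        
                 +                ..        
          #      +                          
          #   ########                      
          #   ########                      
          #   ########                      
 ~~~~~~~~~~#~~########                      
           #  ~~~~~~~~~~~~~~                
        ...#....                            
        ...#....                            
                                            
                                            
                                            
                                            
                                            


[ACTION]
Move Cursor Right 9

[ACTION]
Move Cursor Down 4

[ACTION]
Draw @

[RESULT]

                                            
                     ...                    
                 +      ...~      ..        
                 +          ~~    ..        
         @       +                ..        
          #      +                          
          #   ########                      
          #   ########                      
          #   ########                      
 ~~~~~~~~~~#~~########                      
           #  ~~~~~~~~~~~~~~                
        ...#....                            
        ...#....                            
                                            
                                            
                                            
                                            
                                            


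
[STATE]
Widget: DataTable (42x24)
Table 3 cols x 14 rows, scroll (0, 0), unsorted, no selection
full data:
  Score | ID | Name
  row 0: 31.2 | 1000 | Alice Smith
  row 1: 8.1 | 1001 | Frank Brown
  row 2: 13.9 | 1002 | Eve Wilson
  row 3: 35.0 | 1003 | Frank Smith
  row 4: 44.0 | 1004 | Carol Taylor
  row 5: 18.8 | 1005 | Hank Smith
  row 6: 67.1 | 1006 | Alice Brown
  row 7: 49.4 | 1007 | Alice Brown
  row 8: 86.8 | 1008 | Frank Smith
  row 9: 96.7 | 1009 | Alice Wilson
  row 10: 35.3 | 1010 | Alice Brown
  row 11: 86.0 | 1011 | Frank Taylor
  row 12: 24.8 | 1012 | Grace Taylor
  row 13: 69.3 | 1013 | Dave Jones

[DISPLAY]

Score│ID  │Name                           
─────┼────┼────────────                   
31.2 │1000│Alice Smith                    
8.1  │1001│Frank Brown                    
13.9 │1002│Eve Wilson                     
35.0 │1003│Frank Smith                    
44.0 │1004│Carol Taylor                   
18.8 │1005│Hank Smith                     
67.1 │1006│Alice Brown                    
49.4 │1007│Alice Brown                    
86.8 │1008│Frank Smith                    
96.7 │1009│Alice Wilson                   
35.3 │1010│Alice Brown                    
86.0 │1011│Frank Taylor                   
24.8 │1012│Grace Taylor                   
69.3 │1013│Dave Jones                     
                                          
                                          
                                          
                                          
                                          
                                          
                                          
                                          


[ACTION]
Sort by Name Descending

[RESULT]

Score│ID  │Name       ▼                   
─────┼────┼────────────                   
18.8 │1005│Hank Smith                     
24.8 │1012│Grace Taylor                   
86.0 │1011│Frank Taylor                   
35.0 │1003│Frank Smith                    
86.8 │1008│Frank Smith                    
8.1  │1001│Frank Brown                    
13.9 │1002│Eve Wilson                     
69.3 │1013│Dave Jones                     
44.0 │1004│Carol Taylor                   
96.7 │1009│Alice Wilson                   
31.2 │1000│Alice Smith                    
67.1 │1006│Alice Brown                    
49.4 │1007│Alice Brown                    
35.3 │1010│Alice Brown                    
                                          
                                          
                                          
                                          
                                          
                                          
                                          
                                          


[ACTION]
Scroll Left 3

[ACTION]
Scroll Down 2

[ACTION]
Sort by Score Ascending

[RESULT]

Scor▲│ID  │Name                           
─────┼────┼────────────                   
8.1  │1001│Frank Brown                    
13.9 │1002│Eve Wilson                     
18.8 │1005│Hank Smith                     
24.8 │1012│Grace Taylor                   
31.2 │1000│Alice Smith                    
35.0 │1003│Frank Smith                    
35.3 │1010│Alice Brown                    
44.0 │1004│Carol Taylor                   
49.4 │1007│Alice Brown                    
67.1 │1006│Alice Brown                    
69.3 │1013│Dave Jones                     
86.0 │1011│Frank Taylor                   
86.8 │1008│Frank Smith                    
96.7 │1009│Alice Wilson                   
                                          
                                          
                                          
                                          
                                          
                                          
                                          
                                          


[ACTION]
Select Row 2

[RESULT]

Scor▲│ID  │Name                           
─────┼────┼────────────                   
8.1  │1001│Frank Brown                    
13.9 │1002│Eve Wilson                     
>8.8 │1005│Hank Smith                     
24.8 │1012│Grace Taylor                   
31.2 │1000│Alice Smith                    
35.0 │1003│Frank Smith                    
35.3 │1010│Alice Brown                    
44.0 │1004│Carol Taylor                   
49.4 │1007│Alice Brown                    
67.1 │1006│Alice Brown                    
69.3 │1013│Dave Jones                     
86.0 │1011│Frank Taylor                   
86.8 │1008│Frank Smith                    
96.7 │1009│Alice Wilson                   
                                          
                                          
                                          
                                          
                                          
                                          
                                          
                                          


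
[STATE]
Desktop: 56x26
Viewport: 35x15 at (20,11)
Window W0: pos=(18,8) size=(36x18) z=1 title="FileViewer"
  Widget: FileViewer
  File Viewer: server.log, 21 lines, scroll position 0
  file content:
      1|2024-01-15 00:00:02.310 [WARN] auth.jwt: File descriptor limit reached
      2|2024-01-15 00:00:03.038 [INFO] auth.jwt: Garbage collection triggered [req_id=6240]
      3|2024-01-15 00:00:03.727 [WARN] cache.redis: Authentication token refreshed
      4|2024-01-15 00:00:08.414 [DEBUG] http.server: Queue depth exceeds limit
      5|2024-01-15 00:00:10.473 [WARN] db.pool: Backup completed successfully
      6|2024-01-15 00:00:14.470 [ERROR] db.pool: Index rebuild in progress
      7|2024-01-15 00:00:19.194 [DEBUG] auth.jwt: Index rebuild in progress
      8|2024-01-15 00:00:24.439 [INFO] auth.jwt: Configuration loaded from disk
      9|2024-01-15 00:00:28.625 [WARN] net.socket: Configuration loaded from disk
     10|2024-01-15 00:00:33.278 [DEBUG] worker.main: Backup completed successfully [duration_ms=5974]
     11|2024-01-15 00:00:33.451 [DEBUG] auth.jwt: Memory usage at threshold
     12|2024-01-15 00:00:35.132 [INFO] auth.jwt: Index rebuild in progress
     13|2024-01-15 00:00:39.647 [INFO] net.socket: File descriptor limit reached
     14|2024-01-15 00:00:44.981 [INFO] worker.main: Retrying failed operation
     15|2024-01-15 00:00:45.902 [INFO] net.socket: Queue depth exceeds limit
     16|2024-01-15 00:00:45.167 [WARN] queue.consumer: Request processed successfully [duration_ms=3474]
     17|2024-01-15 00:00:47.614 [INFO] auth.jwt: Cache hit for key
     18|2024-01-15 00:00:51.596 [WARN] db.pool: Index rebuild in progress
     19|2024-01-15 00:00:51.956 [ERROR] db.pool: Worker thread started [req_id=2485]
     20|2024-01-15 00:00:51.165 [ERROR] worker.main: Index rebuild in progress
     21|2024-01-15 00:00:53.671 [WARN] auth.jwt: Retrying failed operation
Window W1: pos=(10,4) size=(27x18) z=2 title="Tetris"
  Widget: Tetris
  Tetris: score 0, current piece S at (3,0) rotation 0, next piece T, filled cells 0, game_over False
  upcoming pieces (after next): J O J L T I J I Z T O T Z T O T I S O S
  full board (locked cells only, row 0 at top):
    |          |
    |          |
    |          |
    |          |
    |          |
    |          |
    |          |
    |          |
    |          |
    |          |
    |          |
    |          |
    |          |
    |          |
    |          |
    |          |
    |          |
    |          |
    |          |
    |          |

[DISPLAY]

 │              ┃2.310 [WARN] au▲┃ 
 │              ┃3.038 [INFO] au█┃ 
 │Score:        ┃3.727 [WARN] ca░┃ 
 │0             ┃8.414 [DEBUG] h░┃ 
 │              ┃0.473 [WARN] db░┃ 
 │              ┃4.470 [ERROR] d░┃ 
 │              ┃9.194 [DEBUG] a░┃ 
 │              ┃4.439 [INFO] au░┃ 
 │              ┃8.625 [WARN] ne░┃ 
 │              ┃3.278 [DEBUG] w░┃ 
━━━━━━━━━━━━━━━━┛3.451 [DEBUG] a░┃ 
024-01-15 00:00:35.132 [INFO] au░┃ 
024-01-15 00:00:39.647 [INFO] ne░┃ 
024-01-15 00:00:44.981 [INFO] wo▼┃ 
━━━━━━━━━━━━━━━━━━━━━━━━━━━━━━━━━┛ 


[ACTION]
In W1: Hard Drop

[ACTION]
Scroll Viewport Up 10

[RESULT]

                                   
                                   
                                   
━━━━━━━━━━━━━━━━┓                  
                ┃                  
────────────────┨                  
 │Next:         ┃                  
 │█             ┃━━━━━━━━━━━━━━━━┓ 
 │███           ┃                ┃ 
 │              ┃────────────────┨ 
 │              ┃2.310 [WARN] au▲┃ 
 │              ┃3.038 [INFO] au█┃ 
 │Score:        ┃3.727 [WARN] ca░┃ 
 │0             ┃8.414 [DEBUG] h░┃ 
 │              ┃0.473 [WARN] db░┃ 


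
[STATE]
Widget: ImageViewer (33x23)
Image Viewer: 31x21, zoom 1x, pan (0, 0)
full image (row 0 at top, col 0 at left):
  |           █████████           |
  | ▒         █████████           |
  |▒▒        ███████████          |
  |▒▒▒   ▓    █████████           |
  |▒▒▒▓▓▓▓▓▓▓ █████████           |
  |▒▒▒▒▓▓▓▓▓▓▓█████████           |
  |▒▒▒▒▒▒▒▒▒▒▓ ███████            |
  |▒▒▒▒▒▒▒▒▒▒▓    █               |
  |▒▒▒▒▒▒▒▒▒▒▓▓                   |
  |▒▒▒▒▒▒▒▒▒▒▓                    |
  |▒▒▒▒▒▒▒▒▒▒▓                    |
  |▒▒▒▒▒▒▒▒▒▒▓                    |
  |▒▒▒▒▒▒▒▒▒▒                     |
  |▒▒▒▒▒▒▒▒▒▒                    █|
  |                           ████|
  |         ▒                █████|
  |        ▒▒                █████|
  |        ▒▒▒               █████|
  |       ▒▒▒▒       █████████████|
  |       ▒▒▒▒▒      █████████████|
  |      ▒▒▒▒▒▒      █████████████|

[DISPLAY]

           █████████             
 ▒         █████████             
▒▒        ███████████            
▒▒▒   ▓    █████████             
▒▒▒▓▓▓▓▓▓▓ █████████             
▒▒▒▒▓▓▓▓▓▓▓█████████             
▒▒▒▒▒▒▒▒▒▒▓ ███████              
▒▒▒▒▒▒▒▒▒▒▓    █                 
▒▒▒▒▒▒▒▒▒▒▓▓                     
▒▒▒▒▒▒▒▒▒▒▓                      
▒▒▒▒▒▒▒▒▒▒▓                      
▒▒▒▒▒▒▒▒▒▒▓                      
▒▒▒▒▒▒▒▒▒▒                       
▒▒▒▒▒▒▒▒▒▒                    █  
                           ████  
         ▒                █████  
        ▒▒                █████  
        ▒▒▒               █████  
       ▒▒▒▒       █████████████  
       ▒▒▒▒▒      █████████████  
      ▒▒▒▒▒▒      █████████████  
                                 
                                 


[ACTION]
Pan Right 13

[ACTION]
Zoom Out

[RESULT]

███████                          
███████                          
████████                         
███████                          
███████                          
███████                          
██████                           
  █                              
                                 
                                 
                                 
                                 
                                 
                 █               
              ████               
             █████               
             █████               
             █████               
     █████████████               
     █████████████               
     █████████████               
                                 
                                 


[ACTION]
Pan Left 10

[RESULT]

        █████████                
        █████████                
       ███████████               
   ▓    █████████                
▓▓▓▓▓▓▓ █████████                
▒▓▓▓▓▓▓▓█████████                
▒▒▒▒▒▒▒▓ ███████                 
▒▒▒▒▒▒▒▓    █                    
▒▒▒▒▒▒▒▓▓                        
▒▒▒▒▒▒▒▓                         
▒▒▒▒▒▒▒▓                         
▒▒▒▒▒▒▒▓                         
▒▒▒▒▒▒▒                          
▒▒▒▒▒▒▒                    █     
                        ████     
      ▒                █████     
     ▒▒                █████     
     ▒▒▒               █████     
    ▒▒▒▒       █████████████     
    ▒▒▒▒▒      █████████████     
   ▒▒▒▒▒▒      █████████████     
                                 
                                 


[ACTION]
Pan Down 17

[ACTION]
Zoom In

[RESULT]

▒▒▒▒▒▒▒▒▒▒▒▒▒▒▒▒▒▓▓▓▓            
▒▒▒▒▒▒▒▒▒▒▒▒▒▒▒▒▒▓▓              
▒▒▒▒▒▒▒▒▒▒▒▒▒▒▒▒▒▓▓              
▒▒▒▒▒▒▒▒▒▒▒▒▒▒▒▒▒▓▓              
▒▒▒▒▒▒▒▒▒▒▒▒▒▒▒▒▒▓▓              
▒▒▒▒▒▒▒▒▒▒▒▒▒▒▒▒▒▓▓              
▒▒▒▒▒▒▒▒▒▒▒▒▒▒▒▒▒▓▓              
▒▒▒▒▒▒▒▒▒▒▒▒▒▒▒▒▒                
▒▒▒▒▒▒▒▒▒▒▒▒▒▒▒▒▒                
▒▒▒▒▒▒▒▒▒▒▒▒▒▒▒▒▒                
▒▒▒▒▒▒▒▒▒▒▒▒▒▒▒▒▒                
                                 
                                 
               ▒▒                
               ▒▒                
             ▒▒▒▒                
             ▒▒▒▒                
             ▒▒▒▒▒▒              
             ▒▒▒▒▒▒              
           ▒▒▒▒▒▒▒▒              
           ▒▒▒▒▒▒▒▒              
           ▒▒▒▒▒▒▒▒▒▒            
           ▒▒▒▒▒▒▒▒▒▒            


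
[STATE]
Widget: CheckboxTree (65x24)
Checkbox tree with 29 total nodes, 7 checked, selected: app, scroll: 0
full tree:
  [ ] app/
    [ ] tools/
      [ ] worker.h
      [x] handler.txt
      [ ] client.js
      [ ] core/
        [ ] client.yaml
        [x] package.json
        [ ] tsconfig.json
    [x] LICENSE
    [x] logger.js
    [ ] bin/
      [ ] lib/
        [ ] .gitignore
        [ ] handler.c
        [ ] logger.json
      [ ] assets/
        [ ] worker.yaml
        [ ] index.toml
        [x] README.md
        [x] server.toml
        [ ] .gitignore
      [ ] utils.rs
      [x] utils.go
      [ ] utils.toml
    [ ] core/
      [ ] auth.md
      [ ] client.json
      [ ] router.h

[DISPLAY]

>[-] app/                                                        
   [-] tools/                                                    
     [ ] worker.h                                                
     [x] handler.txt                                             
     [ ] client.js                                               
     [-] core/                                                   
       [ ] client.yaml                                           
       [x] package.json                                          
       [ ] tsconfig.json                                         
   [x] LICENSE                                                   
   [x] logger.js                                                 
   [-] bin/                                                      
     [ ] lib/                                                    
       [ ] .gitignore                                            
       [ ] handler.c                                             
       [ ] logger.json                                           
     [-] assets/                                                 
       [ ] worker.yaml                                           
       [ ] index.toml                                            
       [x] README.md                                             
       [x] server.toml                                           
       [ ] .gitignore                                            
     [ ] utils.rs                                                
     [x] utils.go                                                


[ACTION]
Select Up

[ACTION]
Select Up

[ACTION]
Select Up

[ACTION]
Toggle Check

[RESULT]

>[x] app/                                                        
   [x] tools/                                                    
     [x] worker.h                                                
     [x] handler.txt                                             
     [x] client.js                                               
     [x] core/                                                   
       [x] client.yaml                                           
       [x] package.json                                          
       [x] tsconfig.json                                         
   [x] LICENSE                                                   
   [x] logger.js                                                 
   [x] bin/                                                      
     [x] lib/                                                    
       [x] .gitignore                                            
       [x] handler.c                                             
       [x] logger.json                                           
     [x] assets/                                                 
       [x] worker.yaml                                           
       [x] index.toml                                            
       [x] README.md                                             
       [x] server.toml                                           
       [x] .gitignore                                            
     [x] utils.rs                                                
     [x] utils.go                                                


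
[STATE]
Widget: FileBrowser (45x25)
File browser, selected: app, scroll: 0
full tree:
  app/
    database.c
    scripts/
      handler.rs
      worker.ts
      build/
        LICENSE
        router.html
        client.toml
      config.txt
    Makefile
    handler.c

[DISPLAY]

> [-] app/                                   
    database.c                               
    [+] scripts/                             
    Makefile                                 
    handler.c                                
                                             
                                             
                                             
                                             
                                             
                                             
                                             
                                             
                                             
                                             
                                             
                                             
                                             
                                             
                                             
                                             
                                             
                                             
                                             
                                             


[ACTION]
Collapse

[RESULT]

> [+] app/                                   
                                             
                                             
                                             
                                             
                                             
                                             
                                             
                                             
                                             
                                             
                                             
                                             
                                             
                                             
                                             
                                             
                                             
                                             
                                             
                                             
                                             
                                             
                                             
                                             


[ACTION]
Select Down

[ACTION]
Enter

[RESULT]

> [-] app/                                   
    database.c                               
    [+] scripts/                             
    Makefile                                 
    handler.c                                
                                             
                                             
                                             
                                             
                                             
                                             
                                             
                                             
                                             
                                             
                                             
                                             
                                             
                                             
                                             
                                             
                                             
                                             
                                             
                                             


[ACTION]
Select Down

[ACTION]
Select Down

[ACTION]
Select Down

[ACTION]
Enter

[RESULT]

  [-] app/                                   
    database.c                               
    [+] scripts/                             
  > Makefile                                 
    handler.c                                
                                             
                                             
                                             
                                             
                                             
                                             
                                             
                                             
                                             
                                             
                                             
                                             
                                             
                                             
                                             
                                             
                                             
                                             
                                             
                                             


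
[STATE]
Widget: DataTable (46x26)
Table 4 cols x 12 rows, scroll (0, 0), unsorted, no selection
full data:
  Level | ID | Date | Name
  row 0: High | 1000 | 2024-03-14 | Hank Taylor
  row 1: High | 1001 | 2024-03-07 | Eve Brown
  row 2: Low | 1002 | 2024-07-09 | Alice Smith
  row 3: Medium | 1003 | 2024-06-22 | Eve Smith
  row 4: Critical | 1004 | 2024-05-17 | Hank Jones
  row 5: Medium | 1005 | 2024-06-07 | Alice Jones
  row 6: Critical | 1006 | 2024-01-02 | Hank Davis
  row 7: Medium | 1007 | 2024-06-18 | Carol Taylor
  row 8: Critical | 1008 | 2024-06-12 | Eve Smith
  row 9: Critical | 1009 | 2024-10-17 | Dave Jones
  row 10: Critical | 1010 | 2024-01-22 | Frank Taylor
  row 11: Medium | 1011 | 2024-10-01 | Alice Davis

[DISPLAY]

Level   │ID  │Date      │Name                 
────────┼────┼──────────┼────────────         
High    │1000│2024-03-14│Hank Taylor          
High    │1001│2024-03-07│Eve Brown            
Low     │1002│2024-07-09│Alice Smith          
Medium  │1003│2024-06-22│Eve Smith            
Critical│1004│2024-05-17│Hank Jones           
Medium  │1005│2024-06-07│Alice Jones          
Critical│1006│2024-01-02│Hank Davis           
Medium  │1007│2024-06-18│Carol Taylor         
Critical│1008│2024-06-12│Eve Smith            
Critical│1009│2024-10-17│Dave Jones           
Critical│1010│2024-01-22│Frank Taylor         
Medium  │1011│2024-10-01│Alice Davis          
                                              
                                              
                                              
                                              
                                              
                                              
                                              
                                              
                                              
                                              
                                              
                                              


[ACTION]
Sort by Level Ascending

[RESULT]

Level  ▲│ID  │Date      │Name                 
────────┼────┼──────────┼────────────         
Critical│1004│2024-05-17│Hank Jones           
Critical│1006│2024-01-02│Hank Davis           
Critical│1008│2024-06-12│Eve Smith            
Critical│1009│2024-10-17│Dave Jones           
Critical│1010│2024-01-22│Frank Taylor         
High    │1000│2024-03-14│Hank Taylor          
High    │1001│2024-03-07│Eve Brown            
Low     │1002│2024-07-09│Alice Smith          
Medium  │1003│2024-06-22│Eve Smith            
Medium  │1005│2024-06-07│Alice Jones          
Medium  │1007│2024-06-18│Carol Taylor         
Medium  │1011│2024-10-01│Alice Davis          
                                              
                                              
                                              
                                              
                                              
                                              
                                              
                                              
                                              
                                              
                                              
                                              


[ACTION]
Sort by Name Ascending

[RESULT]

Level   │ID  │Date      │Name       ▲         
────────┼────┼──────────┼────────────         
Medium  │1011│2024-10-01│Alice Davis          
Medium  │1005│2024-06-07│Alice Jones          
Low     │1002│2024-07-09│Alice Smith          
Medium  │1007│2024-06-18│Carol Taylor         
Critical│1009│2024-10-17│Dave Jones           
High    │1001│2024-03-07│Eve Brown            
Critical│1008│2024-06-12│Eve Smith            
Medium  │1003│2024-06-22│Eve Smith            
Critical│1010│2024-01-22│Frank Taylor         
Critical│1006│2024-01-02│Hank Davis           
Critical│1004│2024-05-17│Hank Jones           
High    │1000│2024-03-14│Hank Taylor          
                                              
                                              
                                              
                                              
                                              
                                              
                                              
                                              
                                              
                                              
                                              
                                              


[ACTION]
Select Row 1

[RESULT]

Level   │ID  │Date      │Name       ▲         
────────┼────┼──────────┼────────────         
Medium  │1011│2024-10-01│Alice Davis          
>edium  │1005│2024-06-07│Alice Jones          
Low     │1002│2024-07-09│Alice Smith          
Medium  │1007│2024-06-18│Carol Taylor         
Critical│1009│2024-10-17│Dave Jones           
High    │1001│2024-03-07│Eve Brown            
Critical│1008│2024-06-12│Eve Smith            
Medium  │1003│2024-06-22│Eve Smith            
Critical│1010│2024-01-22│Frank Taylor         
Critical│1006│2024-01-02│Hank Davis           
Critical│1004│2024-05-17│Hank Jones           
High    │1000│2024-03-14│Hank Taylor          
                                              
                                              
                                              
                                              
                                              
                                              
                                              
                                              
                                              
                                              
                                              
                                              
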